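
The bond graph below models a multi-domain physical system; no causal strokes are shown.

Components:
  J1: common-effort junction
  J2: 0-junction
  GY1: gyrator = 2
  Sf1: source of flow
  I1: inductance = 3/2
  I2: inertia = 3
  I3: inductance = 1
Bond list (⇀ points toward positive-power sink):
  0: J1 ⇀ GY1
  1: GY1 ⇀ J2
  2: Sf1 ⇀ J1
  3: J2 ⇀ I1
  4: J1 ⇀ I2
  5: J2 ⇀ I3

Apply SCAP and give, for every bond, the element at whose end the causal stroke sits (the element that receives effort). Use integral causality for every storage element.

bond 2 |Sf1  (Sf1 (Sf) sets flow on bond)
bond 3 |I1  (prefer integral on I1)
bond 4 |I2  (I2: I, integral causality)
bond 0 |J1  (only one effort-in slot at J1)
bond 1 |J2  (GY1 both-in/both-out from 0)
bond 5 |I3  (0-jn J2 has e-setter on 1)

bond 0 stroke at J1
bond 1 stroke at J2
bond 2 stroke at Sf1
bond 3 stroke at I1
bond 4 stroke at I2
bond 5 stroke at I3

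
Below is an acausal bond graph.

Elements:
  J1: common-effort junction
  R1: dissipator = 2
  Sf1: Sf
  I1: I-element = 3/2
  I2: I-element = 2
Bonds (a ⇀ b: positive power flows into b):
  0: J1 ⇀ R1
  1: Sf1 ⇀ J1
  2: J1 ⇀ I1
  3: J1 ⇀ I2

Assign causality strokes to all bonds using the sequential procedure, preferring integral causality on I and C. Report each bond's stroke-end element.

#0 →J1
#1 →Sf1
#2 →I1
#3 →I2

#1 stroke→Sf1  (Sf1 fixes flow; stroke at Sf1)
#2 stroke→I1  (I1 integral (f out))
#3 stroke→I2  (I2 integral (f out))
#0 stroke→J1  (J1: last free bond brings effort in)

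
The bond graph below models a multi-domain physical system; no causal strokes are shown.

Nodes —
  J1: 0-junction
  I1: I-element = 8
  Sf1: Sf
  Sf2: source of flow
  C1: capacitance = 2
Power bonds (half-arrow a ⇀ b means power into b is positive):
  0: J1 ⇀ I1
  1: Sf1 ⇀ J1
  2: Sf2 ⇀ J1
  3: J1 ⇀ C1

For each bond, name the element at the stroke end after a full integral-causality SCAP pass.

#0 →I1
#1 →Sf1
#2 →Sf2
#3 →J1

β1 stroke→Sf1  (source Sf1 imposes f)
β2 stroke→Sf2  (Sf2: flow source, stroke at near end)
β0 stroke→I1  (I1: I, integral causality)
β3 stroke→J1  (only one effort-in slot at J1)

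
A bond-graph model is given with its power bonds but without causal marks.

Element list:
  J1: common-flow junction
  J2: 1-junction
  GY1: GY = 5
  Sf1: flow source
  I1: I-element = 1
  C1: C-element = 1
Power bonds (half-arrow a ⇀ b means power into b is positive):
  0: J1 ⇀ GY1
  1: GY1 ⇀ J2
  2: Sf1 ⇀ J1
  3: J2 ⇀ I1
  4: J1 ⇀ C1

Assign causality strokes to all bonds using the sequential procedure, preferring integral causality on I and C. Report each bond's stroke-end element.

bond 0 stroke→J1
bond 1 stroke→J2
bond 2 stroke→Sf1
bond 3 stroke→I1
bond 4 stroke→J1

#2 stroke→Sf1  (source Sf1 imposes f)
#0 stroke→J1  (common-f at J1 fixed by 2)
#4 stroke→J1  (J1: bond 2 brought flow, rest push out)
#1 stroke→J2  (GY1: gyrator matches bond 0)
#3 stroke→I1  (J2: last free bond brings flow in)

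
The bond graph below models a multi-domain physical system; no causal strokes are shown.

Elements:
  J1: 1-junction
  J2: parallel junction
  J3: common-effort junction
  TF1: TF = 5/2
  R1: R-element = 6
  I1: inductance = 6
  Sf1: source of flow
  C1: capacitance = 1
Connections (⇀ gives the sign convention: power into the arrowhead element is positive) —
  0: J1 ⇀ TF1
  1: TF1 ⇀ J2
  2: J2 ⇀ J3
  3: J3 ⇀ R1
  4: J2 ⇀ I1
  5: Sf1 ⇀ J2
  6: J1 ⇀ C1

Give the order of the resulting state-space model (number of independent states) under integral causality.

bond 5 |Sf1  (source Sf1 imposes f)
bond 4 |I1  (I1 integral (f out))
bond 6 |J1  (C1 outputs effort q/C1)
bond 0 |TF1  (J1 needs exactly one f-in)
bond 1 |J2  (TF1: transformer flips bond 0)
bond 2 |J3  (J2 effort already set via bond 1)
bond 3 |R1  (J3 effort already set via bond 2)

2  (C1, I1 all integral)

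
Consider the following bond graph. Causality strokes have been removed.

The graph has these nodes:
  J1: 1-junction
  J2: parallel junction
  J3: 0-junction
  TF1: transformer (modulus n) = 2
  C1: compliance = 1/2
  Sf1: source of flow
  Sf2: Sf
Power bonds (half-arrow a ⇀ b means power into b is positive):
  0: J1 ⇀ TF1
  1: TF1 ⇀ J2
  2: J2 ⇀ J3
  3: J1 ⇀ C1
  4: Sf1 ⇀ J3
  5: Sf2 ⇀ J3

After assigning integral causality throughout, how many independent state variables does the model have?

#4 stroke→Sf1  (Sf1 fixes flow; stroke at Sf1)
#5 stroke→Sf2  (Sf2: flow source, stroke at near end)
#2 stroke→J3  (closing 0-jn rule on J3)
#1 stroke→J2  (closing 0-jn rule on J2)
#0 stroke→TF1  (TF1: transformer flips bond 1)
#3 stroke→J1  (1-jn J1 has f-setter on 0)

1  (C1 all integral)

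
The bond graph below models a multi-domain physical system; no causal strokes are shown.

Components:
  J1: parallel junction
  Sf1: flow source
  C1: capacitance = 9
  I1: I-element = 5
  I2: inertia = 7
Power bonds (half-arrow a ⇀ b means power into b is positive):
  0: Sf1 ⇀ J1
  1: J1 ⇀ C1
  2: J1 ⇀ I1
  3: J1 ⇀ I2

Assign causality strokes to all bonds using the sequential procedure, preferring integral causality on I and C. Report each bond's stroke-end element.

#0 →Sf1
#1 →J1
#2 →I1
#3 →I2

b0 stroke at Sf1  (Sf1 fixes flow; stroke at Sf1)
b1 stroke at J1  (C1: C, integral causality)
b2 stroke at I1  (0-jn J1 has e-setter on 1)
b3 stroke at I2  (J1 effort already set via bond 1)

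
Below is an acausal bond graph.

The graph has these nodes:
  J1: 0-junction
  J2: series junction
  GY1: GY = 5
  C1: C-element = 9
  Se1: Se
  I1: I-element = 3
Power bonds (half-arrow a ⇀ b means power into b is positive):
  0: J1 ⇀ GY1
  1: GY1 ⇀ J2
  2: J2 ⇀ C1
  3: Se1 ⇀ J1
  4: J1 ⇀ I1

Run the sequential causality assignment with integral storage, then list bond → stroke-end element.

bond 3 stroke→J1  (Se1: effort source, stroke at far end)
bond 0 stroke→GY1  (J1: bond 3 brought effort, rest push out)
bond 4 stroke→I1  (J1 effort already set via bond 3)
bond 1 stroke→GY1  (GY GY1: same side as bond 0)
bond 2 stroke→J2  (common-f at J2 fixed by 1)

β0 stroke→GY1
β1 stroke→GY1
β2 stroke→J2
β3 stroke→J1
β4 stroke→I1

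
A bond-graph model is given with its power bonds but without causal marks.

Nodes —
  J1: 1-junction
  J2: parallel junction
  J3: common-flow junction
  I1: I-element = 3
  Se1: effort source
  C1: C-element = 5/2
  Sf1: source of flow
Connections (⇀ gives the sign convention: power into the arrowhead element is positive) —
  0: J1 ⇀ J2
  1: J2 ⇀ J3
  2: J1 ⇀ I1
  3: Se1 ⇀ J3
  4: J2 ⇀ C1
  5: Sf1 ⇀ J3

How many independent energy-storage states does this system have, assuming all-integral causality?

2  (C1, I1 all integral)

#3 |J3  (Se1: effort source, stroke at far end)
#5 |Sf1  (Sf1 (Sf) sets flow on bond)
#1 |J3  (1-jn J3 has f-setter on 5)
#2 |I1  (prefer integral on I1)
#0 |J1  (J1: bond 2 brought flow, rest push out)
#4 |J2  (J2: last free bond brings effort in)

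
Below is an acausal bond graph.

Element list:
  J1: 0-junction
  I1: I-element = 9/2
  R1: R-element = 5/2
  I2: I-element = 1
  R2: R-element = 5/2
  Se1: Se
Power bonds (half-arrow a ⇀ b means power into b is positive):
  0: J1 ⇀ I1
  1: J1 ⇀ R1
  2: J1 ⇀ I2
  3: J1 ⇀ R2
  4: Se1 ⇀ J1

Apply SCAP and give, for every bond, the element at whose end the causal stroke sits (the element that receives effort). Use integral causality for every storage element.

β4 stroke→J1  (source Se1 imposes e)
β0 stroke→I1  (J1: bond 4 brought effort, rest push out)
β1 stroke→R1  (J1: bond 4 brought effort, rest push out)
β2 stroke→I2  (J1: bond 4 brought effort, rest push out)
β3 stroke→R2  (common-e at J1 fixed by 4)

β0 stroke at I1
β1 stroke at R1
β2 stroke at I2
β3 stroke at R2
β4 stroke at J1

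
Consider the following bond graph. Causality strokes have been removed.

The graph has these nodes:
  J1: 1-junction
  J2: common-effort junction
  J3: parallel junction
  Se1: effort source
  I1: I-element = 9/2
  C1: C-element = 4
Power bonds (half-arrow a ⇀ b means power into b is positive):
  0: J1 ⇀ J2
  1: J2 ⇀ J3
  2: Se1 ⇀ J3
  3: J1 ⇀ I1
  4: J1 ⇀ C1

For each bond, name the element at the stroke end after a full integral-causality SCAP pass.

b2 stroke→J3  (Se1: effort source, stroke at far end)
b1 stroke→J2  (J3 effort already set via bond 2)
b0 stroke→J1  (common-e at J2 fixed by 1)
b3 stroke→I1  (I1 integral (f out))
b4 stroke→J1  (J1: bond 3 brought flow, rest push out)

bond 0 →J1
bond 1 →J2
bond 2 →J3
bond 3 →I1
bond 4 →J1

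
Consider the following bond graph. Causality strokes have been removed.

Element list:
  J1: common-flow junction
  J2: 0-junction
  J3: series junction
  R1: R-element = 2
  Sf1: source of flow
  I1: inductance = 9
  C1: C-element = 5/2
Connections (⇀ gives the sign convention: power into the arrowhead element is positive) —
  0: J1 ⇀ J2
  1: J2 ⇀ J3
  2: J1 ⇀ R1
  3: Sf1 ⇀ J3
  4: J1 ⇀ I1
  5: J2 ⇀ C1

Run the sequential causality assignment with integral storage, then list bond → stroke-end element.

#3 |Sf1  (Sf1: flow source, stroke at near end)
#1 |J3  (J3: bond 3 brought flow, rest push out)
#4 |I1  (I1: I, integral causality)
#0 |J1  (J1: bond 4 brought flow, rest push out)
#2 |J1  (1-jn J1 has f-setter on 4)
#5 |J2  (J2: last free bond brings effort in)

β0 →J1
β1 →J3
β2 →J1
β3 →Sf1
β4 →I1
β5 →J2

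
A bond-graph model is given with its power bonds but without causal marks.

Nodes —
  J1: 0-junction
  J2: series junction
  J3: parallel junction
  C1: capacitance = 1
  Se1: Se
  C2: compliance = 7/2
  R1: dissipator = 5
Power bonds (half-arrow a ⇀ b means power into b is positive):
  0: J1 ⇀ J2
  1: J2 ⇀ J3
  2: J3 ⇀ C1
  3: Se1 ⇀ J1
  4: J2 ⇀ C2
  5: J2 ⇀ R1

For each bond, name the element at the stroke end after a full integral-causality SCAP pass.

#0 stroke→J2
#1 stroke→J2
#2 stroke→J3
#3 stroke→J1
#4 stroke→J2
#5 stroke→R1

β3 →J1  (source Se1 imposes e)
β0 →J2  (J1: bond 3 brought effort, rest push out)
β2 →J3  (C1 integral (e out))
β1 →J2  (J3 effort already set via bond 2)
β4 →J2  (C2: C, integral causality)
β5 →R1  (J2: last free bond brings flow in)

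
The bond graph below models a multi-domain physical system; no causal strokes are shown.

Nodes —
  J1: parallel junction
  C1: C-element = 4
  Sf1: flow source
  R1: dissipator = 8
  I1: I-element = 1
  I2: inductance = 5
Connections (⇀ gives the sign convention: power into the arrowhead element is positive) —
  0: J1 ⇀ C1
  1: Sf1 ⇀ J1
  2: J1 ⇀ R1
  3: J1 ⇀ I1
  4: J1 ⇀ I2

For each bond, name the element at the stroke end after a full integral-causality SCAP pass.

#1 →Sf1  (Sf1 fixes flow; stroke at Sf1)
#0 →J1  (C1: C, integral causality)
#2 →R1  (common-e at J1 fixed by 0)
#3 →I1  (J1 effort already set via bond 0)
#4 →I2  (common-e at J1 fixed by 0)

bond 0 →J1
bond 1 →Sf1
bond 2 →R1
bond 3 →I1
bond 4 →I2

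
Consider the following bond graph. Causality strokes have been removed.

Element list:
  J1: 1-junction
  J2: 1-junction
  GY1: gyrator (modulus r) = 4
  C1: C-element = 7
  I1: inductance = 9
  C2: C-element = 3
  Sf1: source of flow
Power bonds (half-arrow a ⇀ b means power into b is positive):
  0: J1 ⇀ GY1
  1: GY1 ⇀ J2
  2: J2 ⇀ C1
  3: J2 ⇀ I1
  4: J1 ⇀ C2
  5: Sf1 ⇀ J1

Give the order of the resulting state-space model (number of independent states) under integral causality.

#5 stroke at Sf1  (source Sf1 imposes f)
#0 stroke at J1  (common-f at J1 fixed by 5)
#4 stroke at J1  (J1: bond 5 brought flow, rest push out)
#1 stroke at J2  (through GY1, causality inverts; strokes same side of GY1)
#2 stroke at J2  (prefer integral on C1)
#3 stroke at I1  (only one flow-in slot at J2)

3  (C1, C2, I1 all integral)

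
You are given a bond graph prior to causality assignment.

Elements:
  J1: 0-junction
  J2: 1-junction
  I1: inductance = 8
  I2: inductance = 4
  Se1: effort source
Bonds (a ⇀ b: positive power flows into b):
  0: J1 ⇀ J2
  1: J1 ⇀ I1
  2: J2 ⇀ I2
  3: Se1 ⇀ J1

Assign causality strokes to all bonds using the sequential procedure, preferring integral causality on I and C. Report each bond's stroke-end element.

bond 0 stroke at J2
bond 1 stroke at I1
bond 2 stroke at I2
bond 3 stroke at J1

bond 3 stroke at J1  (Se1 fixes effort; stroke away)
bond 0 stroke at J2  (J1 effort already set via bond 3)
bond 1 stroke at I1  (J1: bond 3 brought effort, rest push out)
bond 2 stroke at I2  (J2: last free bond brings flow in)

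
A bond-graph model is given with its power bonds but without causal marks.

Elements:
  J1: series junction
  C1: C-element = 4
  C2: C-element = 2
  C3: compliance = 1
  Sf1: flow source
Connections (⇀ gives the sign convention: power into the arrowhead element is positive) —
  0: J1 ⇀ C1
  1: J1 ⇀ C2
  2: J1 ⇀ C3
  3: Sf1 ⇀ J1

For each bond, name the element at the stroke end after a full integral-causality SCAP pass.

bond 0 stroke at J1
bond 1 stroke at J1
bond 2 stroke at J1
bond 3 stroke at Sf1

#3 stroke→Sf1  (Sf1 (Sf) sets flow on bond)
#0 stroke→J1  (J1 flow already set via bond 3)
#1 stroke→J1  (J1: bond 3 brought flow, rest push out)
#2 stroke→J1  (J1 flow already set via bond 3)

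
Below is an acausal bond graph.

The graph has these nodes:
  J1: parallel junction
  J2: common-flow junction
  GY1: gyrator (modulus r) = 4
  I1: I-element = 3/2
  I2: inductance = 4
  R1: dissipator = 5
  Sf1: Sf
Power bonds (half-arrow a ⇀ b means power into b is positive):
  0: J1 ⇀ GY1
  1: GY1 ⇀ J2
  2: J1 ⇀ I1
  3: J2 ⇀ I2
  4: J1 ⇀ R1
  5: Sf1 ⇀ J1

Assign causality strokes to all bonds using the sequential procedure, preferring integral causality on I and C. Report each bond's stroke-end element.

bond 0 →J1
bond 1 →J2
bond 2 →I1
bond 3 →I2
bond 4 →R1
bond 5 →Sf1

#5 →Sf1  (Sf1 fixes flow; stroke at Sf1)
#2 →I1  (I1 integral (f out))
#3 →I2  (I2 integral (f out))
#1 →J2  (1-jn J2 has f-setter on 3)
#0 →J1  (through GY1, causality inverts; strokes same side of GY1)
#4 →R1  (0-jn J1 has e-setter on 0)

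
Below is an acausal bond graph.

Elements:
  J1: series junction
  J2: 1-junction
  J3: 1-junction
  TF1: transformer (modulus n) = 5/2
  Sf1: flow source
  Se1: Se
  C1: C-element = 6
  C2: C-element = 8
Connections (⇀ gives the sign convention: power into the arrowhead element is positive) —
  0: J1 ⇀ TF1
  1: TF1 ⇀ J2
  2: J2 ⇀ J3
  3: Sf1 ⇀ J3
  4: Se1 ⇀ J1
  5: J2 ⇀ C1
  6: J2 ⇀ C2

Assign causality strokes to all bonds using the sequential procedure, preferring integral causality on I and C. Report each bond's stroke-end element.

#3 stroke at Sf1  (Sf1 fixes flow; stroke at Sf1)
#4 stroke at J1  (Se1: effort source, stroke at far end)
#0 stroke at TF1  (J1: last free bond brings flow in)
#2 stroke at J3  (J3: bond 3 brought flow, rest push out)
#1 stroke at J2  (through TF1, causality passes straight; one stroke at TF1)
#5 stroke at J2  (1-jn J2 has f-setter on 2)
#6 stroke at J2  (common-f at J2 fixed by 2)

bond 0 |TF1
bond 1 |J2
bond 2 |J3
bond 3 |Sf1
bond 4 |J1
bond 5 |J2
bond 6 |J2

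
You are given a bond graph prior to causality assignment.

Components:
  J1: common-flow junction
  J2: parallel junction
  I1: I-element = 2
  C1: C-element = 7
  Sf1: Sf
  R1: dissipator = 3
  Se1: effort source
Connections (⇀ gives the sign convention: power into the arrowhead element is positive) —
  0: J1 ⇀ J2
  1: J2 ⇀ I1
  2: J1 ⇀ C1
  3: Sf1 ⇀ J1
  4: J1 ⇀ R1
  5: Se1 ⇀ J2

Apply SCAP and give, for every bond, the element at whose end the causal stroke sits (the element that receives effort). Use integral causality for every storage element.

#0 |J1
#1 |I1
#2 |J1
#3 |Sf1
#4 |J1
#5 |J2

β3 stroke at Sf1  (Sf1 (Sf) sets flow on bond)
β5 stroke at J2  (Se1 (Se) sets effort on bond)
β0 stroke at J1  (J1 flow already set via bond 3)
β2 stroke at J1  (J1: bond 3 brought flow, rest push out)
β4 stroke at J1  (J1 flow already set via bond 3)
β1 stroke at I1  (J2: bond 5 brought effort, rest push out)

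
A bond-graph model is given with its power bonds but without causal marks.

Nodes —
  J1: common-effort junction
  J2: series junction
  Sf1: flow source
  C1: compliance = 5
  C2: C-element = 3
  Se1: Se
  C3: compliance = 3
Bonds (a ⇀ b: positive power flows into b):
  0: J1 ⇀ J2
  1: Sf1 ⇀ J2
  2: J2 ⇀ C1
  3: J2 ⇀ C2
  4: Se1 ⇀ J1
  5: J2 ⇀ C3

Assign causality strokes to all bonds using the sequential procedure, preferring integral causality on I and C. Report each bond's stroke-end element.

#0 →J2
#1 →Sf1
#2 →J2
#3 →J2
#4 →J1
#5 →J2

#1 stroke→Sf1  (Sf1 (Sf) sets flow on bond)
#4 stroke→J1  (Se1 fixes effort; stroke away)
#0 stroke→J2  (J1 effort already set via bond 4)
#2 stroke→J2  (common-f at J2 fixed by 1)
#3 stroke→J2  (common-f at J2 fixed by 1)
#5 stroke→J2  (common-f at J2 fixed by 1)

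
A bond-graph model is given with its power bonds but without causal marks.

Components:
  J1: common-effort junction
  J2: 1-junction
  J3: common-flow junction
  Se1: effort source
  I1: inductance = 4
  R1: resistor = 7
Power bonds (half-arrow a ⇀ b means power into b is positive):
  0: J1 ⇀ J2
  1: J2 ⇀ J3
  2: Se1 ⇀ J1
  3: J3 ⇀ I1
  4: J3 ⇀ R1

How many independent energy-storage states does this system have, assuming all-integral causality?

β2 |J1  (Se1 (Se) sets effort on bond)
β0 |J2  (J1: bond 2 brought effort, rest push out)
β1 |J3  (J2 needs exactly one f-in)
β3 |I1  (I1: I, integral causality)
β4 |J3  (common-f at J3 fixed by 3)

1  (I1 all integral)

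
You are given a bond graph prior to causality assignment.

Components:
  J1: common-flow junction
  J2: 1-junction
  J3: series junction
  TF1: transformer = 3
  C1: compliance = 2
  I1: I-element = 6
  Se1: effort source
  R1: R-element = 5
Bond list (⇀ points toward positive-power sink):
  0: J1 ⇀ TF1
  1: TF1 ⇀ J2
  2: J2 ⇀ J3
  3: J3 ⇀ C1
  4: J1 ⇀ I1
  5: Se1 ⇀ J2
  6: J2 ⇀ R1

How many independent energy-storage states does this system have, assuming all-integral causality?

2  (C1, I1 all integral)

bond 5 stroke at J2  (Se1 (Se) sets effort on bond)
bond 3 stroke at J3  (C1 integral (e out))
bond 2 stroke at J2  (closing 1-jn rule on J3)
bond 4 stroke at I1  (prefer integral on I1)
bond 0 stroke at J1  (J1 flow already set via bond 4)
bond 1 stroke at TF1  (TF1: transformer flips bond 0)
bond 6 stroke at J2  (1-jn J2 has f-setter on 1)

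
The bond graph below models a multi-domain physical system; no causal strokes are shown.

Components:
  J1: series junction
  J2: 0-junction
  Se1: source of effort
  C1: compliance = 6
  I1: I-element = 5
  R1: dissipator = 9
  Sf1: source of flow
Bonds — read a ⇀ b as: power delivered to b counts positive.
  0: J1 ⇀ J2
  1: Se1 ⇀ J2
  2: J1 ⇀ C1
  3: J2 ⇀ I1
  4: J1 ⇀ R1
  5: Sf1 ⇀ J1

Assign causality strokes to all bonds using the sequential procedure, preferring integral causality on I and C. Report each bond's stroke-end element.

b1 stroke at J2  (Se1: effort source, stroke at far end)
b5 stroke at Sf1  (Sf1 (Sf) sets flow on bond)
b0 stroke at J1  (J1 flow already set via bond 5)
b2 stroke at J1  (common-f at J1 fixed by 5)
b4 stroke at J1  (J1 flow already set via bond 5)
b3 stroke at I1  (common-e at J2 fixed by 1)

#0 →J1
#1 →J2
#2 →J1
#3 →I1
#4 →J1
#5 →Sf1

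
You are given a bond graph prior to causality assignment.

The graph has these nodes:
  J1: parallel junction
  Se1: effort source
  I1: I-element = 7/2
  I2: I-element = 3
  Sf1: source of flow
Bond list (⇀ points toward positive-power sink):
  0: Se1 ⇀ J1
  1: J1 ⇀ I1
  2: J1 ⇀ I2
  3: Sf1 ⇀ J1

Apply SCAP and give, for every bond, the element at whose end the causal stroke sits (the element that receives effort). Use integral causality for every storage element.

bond 0 →J1  (Se1 fixes effort; stroke away)
bond 3 →Sf1  (source Sf1 imposes f)
bond 1 →I1  (0-jn J1 has e-setter on 0)
bond 2 →I2  (J1: bond 0 brought effort, rest push out)

β0 stroke→J1
β1 stroke→I1
β2 stroke→I2
β3 stroke→Sf1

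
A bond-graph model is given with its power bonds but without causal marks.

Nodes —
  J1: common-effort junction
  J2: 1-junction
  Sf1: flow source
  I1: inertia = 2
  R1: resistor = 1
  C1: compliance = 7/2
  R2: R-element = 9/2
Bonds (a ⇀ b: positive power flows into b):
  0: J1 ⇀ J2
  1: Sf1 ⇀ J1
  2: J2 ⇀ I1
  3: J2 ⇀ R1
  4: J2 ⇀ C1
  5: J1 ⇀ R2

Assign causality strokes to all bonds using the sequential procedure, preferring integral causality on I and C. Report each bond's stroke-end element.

#1 stroke→Sf1  (source Sf1 imposes f)
#2 stroke→I1  (I1 integral (f out))
#0 stroke→J2  (J2: bond 2 brought flow, rest push out)
#3 stroke→J2  (J2 flow already set via bond 2)
#4 stroke→J2  (common-f at J2 fixed by 2)
#5 stroke→J1  (J1 needs exactly one e-in)

β0 stroke at J2
β1 stroke at Sf1
β2 stroke at I1
β3 stroke at J2
β4 stroke at J2
β5 stroke at J1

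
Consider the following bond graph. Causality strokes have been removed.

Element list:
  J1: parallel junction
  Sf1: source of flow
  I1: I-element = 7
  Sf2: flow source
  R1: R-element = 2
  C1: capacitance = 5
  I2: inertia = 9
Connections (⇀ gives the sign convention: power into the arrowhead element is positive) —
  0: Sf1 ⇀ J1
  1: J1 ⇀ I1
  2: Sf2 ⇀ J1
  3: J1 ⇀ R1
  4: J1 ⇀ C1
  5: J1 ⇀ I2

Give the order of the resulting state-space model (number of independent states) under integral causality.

#0 stroke at Sf1  (source Sf1 imposes f)
#2 stroke at Sf2  (source Sf2 imposes f)
#1 stroke at I1  (I1 integral (f out))
#4 stroke at J1  (prefer integral on C1)
#3 stroke at R1  (J1 effort already set via bond 4)
#5 stroke at I2  (0-jn J1 has e-setter on 4)

3  (C1, I1, I2 all integral)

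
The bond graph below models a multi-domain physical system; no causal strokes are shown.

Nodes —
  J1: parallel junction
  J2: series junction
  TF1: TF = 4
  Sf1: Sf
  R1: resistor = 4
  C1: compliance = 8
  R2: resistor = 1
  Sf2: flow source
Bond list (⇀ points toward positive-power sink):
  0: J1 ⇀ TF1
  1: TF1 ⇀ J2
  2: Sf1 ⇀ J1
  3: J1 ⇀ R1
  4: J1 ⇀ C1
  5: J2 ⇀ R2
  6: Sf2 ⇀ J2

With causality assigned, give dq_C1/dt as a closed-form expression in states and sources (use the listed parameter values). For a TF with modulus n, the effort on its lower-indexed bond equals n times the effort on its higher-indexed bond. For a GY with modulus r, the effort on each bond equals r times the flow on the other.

dq_C1/dt = F_Sf1 - F_Sf2/4 - q_C1/32

#2 |Sf1  (Sf1 (Sf) sets flow on bond)
#6 |Sf2  (Sf2 (Sf) sets flow on bond)
#1 |J2  (1-jn J2 has f-setter on 6)
#5 |J2  (J2 flow already set via bond 6)
#0 |TF1  (TF1 one-in-one-out from 1)
#4 |J1  (prefer integral on C1)
#3 |R1  (J1: bond 4 brought effort, rest push out)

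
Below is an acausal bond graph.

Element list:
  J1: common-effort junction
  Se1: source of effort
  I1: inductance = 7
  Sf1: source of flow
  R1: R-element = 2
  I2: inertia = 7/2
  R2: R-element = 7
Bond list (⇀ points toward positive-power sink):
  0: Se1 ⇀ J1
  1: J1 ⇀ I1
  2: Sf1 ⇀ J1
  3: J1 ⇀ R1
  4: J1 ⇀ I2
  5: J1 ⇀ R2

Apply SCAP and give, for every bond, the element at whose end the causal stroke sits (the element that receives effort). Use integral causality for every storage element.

β0 stroke→J1
β1 stroke→I1
β2 stroke→Sf1
β3 stroke→R1
β4 stroke→I2
β5 stroke→R2

b0 →J1  (Se1 fixes effort; stroke away)
b2 →Sf1  (Sf1: flow source, stroke at near end)
b1 →I1  (J1: bond 0 brought effort, rest push out)
b3 →R1  (J1 effort already set via bond 0)
b4 →I2  (0-jn J1 has e-setter on 0)
b5 →R2  (J1: bond 0 brought effort, rest push out)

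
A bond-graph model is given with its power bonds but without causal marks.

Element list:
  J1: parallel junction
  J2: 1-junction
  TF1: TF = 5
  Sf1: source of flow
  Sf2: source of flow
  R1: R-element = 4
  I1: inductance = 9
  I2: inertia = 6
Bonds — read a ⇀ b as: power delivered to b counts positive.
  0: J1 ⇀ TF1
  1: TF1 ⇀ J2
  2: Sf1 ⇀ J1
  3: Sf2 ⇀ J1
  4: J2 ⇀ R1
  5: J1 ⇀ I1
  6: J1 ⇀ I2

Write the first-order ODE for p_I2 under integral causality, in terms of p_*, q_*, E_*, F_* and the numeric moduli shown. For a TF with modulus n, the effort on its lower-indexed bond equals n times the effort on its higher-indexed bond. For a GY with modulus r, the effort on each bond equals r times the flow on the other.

dp_I2/dt = 100*F_Sf1 + 100*F_Sf2 - 100*p_I1/9 - 50*p_I2/3

bond 2 |Sf1  (source Sf1 imposes f)
bond 3 |Sf2  (source Sf2 imposes f)
bond 5 |I1  (I1 outputs flow p/I1)
bond 6 |I2  (I2 outputs flow p/I2)
bond 0 |J1  (closing 0-jn rule on J1)
bond 1 |TF1  (TF TF1: opposite of bond 0)
bond 4 |J2  (J2: bond 1 brought flow, rest push out)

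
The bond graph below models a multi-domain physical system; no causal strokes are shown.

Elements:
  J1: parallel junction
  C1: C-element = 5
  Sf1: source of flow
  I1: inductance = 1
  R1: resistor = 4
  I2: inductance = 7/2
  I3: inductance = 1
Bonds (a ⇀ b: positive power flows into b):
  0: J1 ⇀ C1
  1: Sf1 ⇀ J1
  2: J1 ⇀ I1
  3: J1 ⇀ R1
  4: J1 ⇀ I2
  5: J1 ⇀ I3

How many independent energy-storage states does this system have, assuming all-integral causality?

4  (C1, I1, I2, I3 all integral)

b1 |Sf1  (Sf1: flow source, stroke at near end)
b0 |J1  (C1: C, integral causality)
b2 |I1  (0-jn J1 has e-setter on 0)
b3 |R1  (J1 effort already set via bond 0)
b4 |I2  (common-e at J1 fixed by 0)
b5 |I3  (0-jn J1 has e-setter on 0)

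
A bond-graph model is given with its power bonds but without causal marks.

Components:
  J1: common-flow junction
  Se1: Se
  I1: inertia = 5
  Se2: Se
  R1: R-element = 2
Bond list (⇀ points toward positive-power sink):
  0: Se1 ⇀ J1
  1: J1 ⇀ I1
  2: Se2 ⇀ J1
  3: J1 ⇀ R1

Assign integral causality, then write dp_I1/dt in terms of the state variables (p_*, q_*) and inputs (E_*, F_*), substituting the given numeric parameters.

dp_I1/dt = E_Se1 + E_Se2 - 2*p_I1/5

bond 0 stroke at J1  (Se1: effort source, stroke at far end)
bond 2 stroke at J1  (Se2 (Se) sets effort on bond)
bond 1 stroke at I1  (prefer integral on I1)
bond 3 stroke at J1  (J1: bond 1 brought flow, rest push out)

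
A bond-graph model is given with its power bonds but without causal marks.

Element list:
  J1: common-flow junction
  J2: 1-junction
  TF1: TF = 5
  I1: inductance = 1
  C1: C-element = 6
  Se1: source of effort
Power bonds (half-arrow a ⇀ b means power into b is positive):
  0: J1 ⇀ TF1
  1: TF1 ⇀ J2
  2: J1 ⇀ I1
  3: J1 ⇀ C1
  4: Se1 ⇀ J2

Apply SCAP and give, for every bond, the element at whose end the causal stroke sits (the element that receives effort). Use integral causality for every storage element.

#0 stroke→J1
#1 stroke→TF1
#2 stroke→I1
#3 stroke→J1
#4 stroke→J2

b4 stroke at J2  (Se1: effort source, stroke at far end)
b1 stroke at TF1  (J2: last free bond brings flow in)
b0 stroke at J1  (TF TF1: opposite of bond 1)
b2 stroke at I1  (I1 outputs flow p/I1)
b3 stroke at J1  (J1 flow already set via bond 2)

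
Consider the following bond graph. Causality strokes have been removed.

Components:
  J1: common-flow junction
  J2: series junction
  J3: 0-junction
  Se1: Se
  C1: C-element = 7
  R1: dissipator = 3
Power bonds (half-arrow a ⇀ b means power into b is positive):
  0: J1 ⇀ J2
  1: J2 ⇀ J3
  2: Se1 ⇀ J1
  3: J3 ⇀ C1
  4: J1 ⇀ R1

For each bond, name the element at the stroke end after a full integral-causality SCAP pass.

β0 stroke→J1
β1 stroke→J2
β2 stroke→J1
β3 stroke→J3
β4 stroke→R1

#2 stroke→J1  (Se1 fixes effort; stroke away)
#3 stroke→J3  (C1 integral (e out))
#1 stroke→J2  (J3: bond 3 brought effort, rest push out)
#0 stroke→J1  (closing 1-jn rule on J2)
#4 stroke→R1  (J1 needs exactly one f-in)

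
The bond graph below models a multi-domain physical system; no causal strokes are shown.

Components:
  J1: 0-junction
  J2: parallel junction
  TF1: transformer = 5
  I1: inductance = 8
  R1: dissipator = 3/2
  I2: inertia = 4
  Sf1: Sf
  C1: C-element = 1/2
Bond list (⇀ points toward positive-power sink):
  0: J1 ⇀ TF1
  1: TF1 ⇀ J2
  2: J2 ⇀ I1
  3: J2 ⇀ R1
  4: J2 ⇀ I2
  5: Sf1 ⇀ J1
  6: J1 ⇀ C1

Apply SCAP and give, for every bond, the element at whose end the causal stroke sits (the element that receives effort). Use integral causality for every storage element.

β5 |Sf1  (Sf1 fixes flow; stroke at Sf1)
β2 |I1  (prefer integral on I1)
β4 |I2  (I2: I, integral causality)
β6 |J1  (C1 integral (e out))
β0 |TF1  (0-jn J1 has e-setter on 6)
β1 |J2  (TF1 one-in-one-out from 0)
β3 |R1  (J2: bond 1 brought effort, rest push out)

bond 0 stroke at TF1
bond 1 stroke at J2
bond 2 stroke at I1
bond 3 stroke at R1
bond 4 stroke at I2
bond 5 stroke at Sf1
bond 6 stroke at J1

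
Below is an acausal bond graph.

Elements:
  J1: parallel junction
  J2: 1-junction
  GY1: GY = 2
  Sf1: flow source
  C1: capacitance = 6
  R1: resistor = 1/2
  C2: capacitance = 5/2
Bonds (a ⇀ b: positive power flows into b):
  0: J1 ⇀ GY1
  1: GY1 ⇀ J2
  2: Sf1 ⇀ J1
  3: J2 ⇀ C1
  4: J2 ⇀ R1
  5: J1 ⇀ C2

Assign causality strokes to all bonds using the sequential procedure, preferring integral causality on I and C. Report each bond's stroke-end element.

bond 2 stroke→Sf1  (source Sf1 imposes f)
bond 3 stroke→J2  (C1 outputs effort q/C1)
bond 5 stroke→J1  (C2 integral (e out))
bond 0 stroke→GY1  (0-jn J1 has e-setter on 5)
bond 1 stroke→GY1  (through GY1, causality inverts; strokes same side of GY1)
bond 4 stroke→J2  (1-jn J2 has f-setter on 1)

b0 →GY1
b1 →GY1
b2 →Sf1
b3 →J2
b4 →J2
b5 →J1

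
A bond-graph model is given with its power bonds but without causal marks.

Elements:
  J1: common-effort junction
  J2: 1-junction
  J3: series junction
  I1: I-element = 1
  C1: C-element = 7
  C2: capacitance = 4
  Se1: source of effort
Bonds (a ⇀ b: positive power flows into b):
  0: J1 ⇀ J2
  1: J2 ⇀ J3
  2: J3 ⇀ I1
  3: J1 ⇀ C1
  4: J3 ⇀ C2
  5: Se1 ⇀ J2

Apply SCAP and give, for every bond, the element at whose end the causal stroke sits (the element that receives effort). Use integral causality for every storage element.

β5 |J2  (Se1 fixes effort; stroke away)
β2 |I1  (prefer integral on I1)
β1 |J3  (common-f at J3 fixed by 2)
β4 |J3  (1-jn J3 has f-setter on 2)
β0 |J2  (common-f at J2 fixed by 1)
β3 |J1  (J1 needs exactly one e-in)

bond 0 |J2
bond 1 |J3
bond 2 |I1
bond 3 |J1
bond 4 |J3
bond 5 |J2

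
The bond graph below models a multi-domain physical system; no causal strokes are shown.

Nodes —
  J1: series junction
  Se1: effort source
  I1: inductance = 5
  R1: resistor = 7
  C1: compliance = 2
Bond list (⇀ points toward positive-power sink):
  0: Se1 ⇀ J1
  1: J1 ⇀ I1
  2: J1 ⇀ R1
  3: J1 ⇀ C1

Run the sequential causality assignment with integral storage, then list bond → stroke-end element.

b0 stroke→J1  (Se1 fixes effort; stroke away)
b1 stroke→I1  (I1: I, integral causality)
b2 stroke→J1  (1-jn J1 has f-setter on 1)
b3 stroke→J1  (J1 flow already set via bond 1)

bond 0 stroke→J1
bond 1 stroke→I1
bond 2 stroke→J1
bond 3 stroke→J1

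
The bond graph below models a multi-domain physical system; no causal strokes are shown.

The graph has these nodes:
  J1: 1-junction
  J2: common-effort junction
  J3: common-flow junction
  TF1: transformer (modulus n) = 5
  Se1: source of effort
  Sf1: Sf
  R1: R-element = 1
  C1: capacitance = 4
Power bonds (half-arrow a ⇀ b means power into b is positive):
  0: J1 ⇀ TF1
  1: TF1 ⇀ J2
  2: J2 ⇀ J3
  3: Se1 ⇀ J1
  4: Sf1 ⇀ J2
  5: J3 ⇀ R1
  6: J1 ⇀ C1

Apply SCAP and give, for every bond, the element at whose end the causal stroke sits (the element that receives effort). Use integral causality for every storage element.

b0 stroke at TF1
b1 stroke at J2
b2 stroke at J3
b3 stroke at J1
b4 stroke at Sf1
b5 stroke at R1
b6 stroke at J1

β3 stroke→J1  (Se1 fixes effort; stroke away)
β4 stroke→Sf1  (Sf1 (Sf) sets flow on bond)
β6 stroke→J1  (C1: C, integral causality)
β0 stroke→TF1  (closing 1-jn rule on J1)
β1 stroke→J2  (through TF1, causality passes straight; one stroke at TF1)
β2 stroke→J3  (J2: bond 1 brought effort, rest push out)
β5 stroke→R1  (closing 1-jn rule on J3)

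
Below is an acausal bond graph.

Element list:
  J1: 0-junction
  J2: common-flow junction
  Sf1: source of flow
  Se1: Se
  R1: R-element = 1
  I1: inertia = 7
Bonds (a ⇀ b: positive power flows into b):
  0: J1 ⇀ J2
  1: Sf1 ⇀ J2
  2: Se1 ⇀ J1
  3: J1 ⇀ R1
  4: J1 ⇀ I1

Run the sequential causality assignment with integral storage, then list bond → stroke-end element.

bond 1 stroke→Sf1  (Sf1: flow source, stroke at near end)
bond 2 stroke→J1  (Se1 (Se) sets effort on bond)
bond 0 stroke→J2  (0-jn J1 has e-setter on 2)
bond 3 stroke→R1  (J1 effort already set via bond 2)
bond 4 stroke→I1  (J1: bond 2 brought effort, rest push out)

b0 stroke→J2
b1 stroke→Sf1
b2 stroke→J1
b3 stroke→R1
b4 stroke→I1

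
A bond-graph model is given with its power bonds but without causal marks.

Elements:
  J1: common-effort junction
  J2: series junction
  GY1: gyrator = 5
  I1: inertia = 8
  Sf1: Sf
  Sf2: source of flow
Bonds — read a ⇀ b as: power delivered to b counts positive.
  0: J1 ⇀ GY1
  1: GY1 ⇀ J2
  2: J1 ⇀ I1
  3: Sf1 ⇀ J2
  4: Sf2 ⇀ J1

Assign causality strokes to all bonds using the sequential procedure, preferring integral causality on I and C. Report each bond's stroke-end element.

bond 3 |Sf1  (Sf1 fixes flow; stroke at Sf1)
bond 4 |Sf2  (Sf2 (Sf) sets flow on bond)
bond 1 |J2  (J2: bond 3 brought flow, rest push out)
bond 0 |J1  (through GY1, causality inverts; strokes same side of GY1)
bond 2 |I1  (J1 effort already set via bond 0)

b0 stroke→J1
b1 stroke→J2
b2 stroke→I1
b3 stroke→Sf1
b4 stroke→Sf2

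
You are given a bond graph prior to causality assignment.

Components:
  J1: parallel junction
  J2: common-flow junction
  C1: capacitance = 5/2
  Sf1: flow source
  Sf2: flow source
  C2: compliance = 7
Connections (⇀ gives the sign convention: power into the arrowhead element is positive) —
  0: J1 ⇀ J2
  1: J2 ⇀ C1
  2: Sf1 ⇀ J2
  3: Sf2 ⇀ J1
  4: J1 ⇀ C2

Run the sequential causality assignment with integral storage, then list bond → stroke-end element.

b2 →Sf1  (Sf1 fixes flow; stroke at Sf1)
b3 →Sf2  (Sf2 (Sf) sets flow on bond)
b0 →J2  (J2: bond 2 brought flow, rest push out)
b1 →J2  (1-jn J2 has f-setter on 2)
b4 →J1  (only one effort-in slot at J1)

#0 stroke at J2
#1 stroke at J2
#2 stroke at Sf1
#3 stroke at Sf2
#4 stroke at J1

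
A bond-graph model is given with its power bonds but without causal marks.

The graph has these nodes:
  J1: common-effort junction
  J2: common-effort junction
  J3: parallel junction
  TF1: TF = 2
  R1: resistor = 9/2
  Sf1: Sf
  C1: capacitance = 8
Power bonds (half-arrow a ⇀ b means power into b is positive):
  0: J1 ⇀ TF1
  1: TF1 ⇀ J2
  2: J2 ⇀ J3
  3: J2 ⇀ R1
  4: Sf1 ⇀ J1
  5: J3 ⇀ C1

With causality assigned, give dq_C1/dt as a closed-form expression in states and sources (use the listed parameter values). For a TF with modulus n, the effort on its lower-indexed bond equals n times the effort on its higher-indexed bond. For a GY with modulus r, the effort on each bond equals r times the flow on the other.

#4 |Sf1  (source Sf1 imposes f)
#0 |J1  (J1 needs exactly one e-in)
#1 |TF1  (TF1: transformer flips bond 0)
#5 |J3  (prefer integral on C1)
#2 |J2  (common-e at J3 fixed by 5)
#3 |R1  (J2: bond 2 brought effort, rest push out)

dq_C1/dt = 2*F_Sf1 - q_C1/36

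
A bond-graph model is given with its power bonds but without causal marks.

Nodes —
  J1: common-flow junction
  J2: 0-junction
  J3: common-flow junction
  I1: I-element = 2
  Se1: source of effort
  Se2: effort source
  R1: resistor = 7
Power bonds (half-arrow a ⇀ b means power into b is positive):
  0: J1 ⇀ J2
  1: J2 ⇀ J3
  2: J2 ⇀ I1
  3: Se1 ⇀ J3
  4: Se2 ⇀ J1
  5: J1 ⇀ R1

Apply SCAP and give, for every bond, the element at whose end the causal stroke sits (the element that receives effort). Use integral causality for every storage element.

b3 stroke→J3  (Se1 (Se) sets effort on bond)
b4 stroke→J1  (Se2 (Se) sets effort on bond)
b1 stroke→J2  (only one flow-in slot at J3)
b0 stroke→J1  (J2: bond 1 brought effort, rest push out)
b2 stroke→I1  (0-jn J2 has e-setter on 1)
b5 stroke→R1  (J1 needs exactly one f-in)

β0 |J1
β1 |J2
β2 |I1
β3 |J3
β4 |J1
β5 |R1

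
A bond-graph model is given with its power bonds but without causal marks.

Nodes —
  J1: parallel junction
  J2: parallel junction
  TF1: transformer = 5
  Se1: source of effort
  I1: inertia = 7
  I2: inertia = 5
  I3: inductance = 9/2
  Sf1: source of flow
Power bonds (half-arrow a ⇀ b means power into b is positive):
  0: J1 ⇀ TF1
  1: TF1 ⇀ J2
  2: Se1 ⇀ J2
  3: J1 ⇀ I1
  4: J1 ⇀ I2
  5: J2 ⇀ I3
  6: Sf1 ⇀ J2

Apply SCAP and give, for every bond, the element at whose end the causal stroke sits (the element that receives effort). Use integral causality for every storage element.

#2 stroke at J2  (Se1: effort source, stroke at far end)
#6 stroke at Sf1  (source Sf1 imposes f)
#1 stroke at TF1  (J2 effort already set via bond 2)
#5 stroke at I3  (common-e at J2 fixed by 2)
#0 stroke at J1  (TF1 one-in-one-out from 1)
#3 stroke at I1  (J1: bond 0 brought effort, rest push out)
#4 stroke at I2  (0-jn J1 has e-setter on 0)

#0 |J1
#1 |TF1
#2 |J2
#3 |I1
#4 |I2
#5 |I3
#6 |Sf1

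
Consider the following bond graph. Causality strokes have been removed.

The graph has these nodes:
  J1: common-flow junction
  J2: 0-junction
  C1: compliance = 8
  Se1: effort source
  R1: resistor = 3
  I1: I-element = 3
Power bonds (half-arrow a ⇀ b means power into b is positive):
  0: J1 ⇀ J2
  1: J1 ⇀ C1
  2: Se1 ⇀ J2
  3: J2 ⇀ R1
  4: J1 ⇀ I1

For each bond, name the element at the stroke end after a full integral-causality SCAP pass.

b2 stroke at J2  (Se1 fixes effort; stroke away)
b0 stroke at J1  (common-e at J2 fixed by 2)
b3 stroke at R1  (J2 effort already set via bond 2)
b1 stroke at J1  (C1: C, integral causality)
b4 stroke at I1  (J1: last free bond brings flow in)

bond 0 stroke at J1
bond 1 stroke at J1
bond 2 stroke at J2
bond 3 stroke at R1
bond 4 stroke at I1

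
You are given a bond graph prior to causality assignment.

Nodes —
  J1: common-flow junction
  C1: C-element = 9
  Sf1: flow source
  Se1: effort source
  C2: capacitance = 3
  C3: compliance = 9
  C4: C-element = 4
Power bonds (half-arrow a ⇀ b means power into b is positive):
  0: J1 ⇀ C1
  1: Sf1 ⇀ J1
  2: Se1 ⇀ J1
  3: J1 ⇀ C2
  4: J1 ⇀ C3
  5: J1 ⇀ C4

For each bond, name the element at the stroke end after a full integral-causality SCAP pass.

β0 stroke→J1
β1 stroke→Sf1
β2 stroke→J1
β3 stroke→J1
β4 stroke→J1
β5 stroke→J1

β1 stroke→Sf1  (source Sf1 imposes f)
β2 stroke→J1  (source Se1 imposes e)
β0 stroke→J1  (common-f at J1 fixed by 1)
β3 stroke→J1  (common-f at J1 fixed by 1)
β4 stroke→J1  (common-f at J1 fixed by 1)
β5 stroke→J1  (J1: bond 1 brought flow, rest push out)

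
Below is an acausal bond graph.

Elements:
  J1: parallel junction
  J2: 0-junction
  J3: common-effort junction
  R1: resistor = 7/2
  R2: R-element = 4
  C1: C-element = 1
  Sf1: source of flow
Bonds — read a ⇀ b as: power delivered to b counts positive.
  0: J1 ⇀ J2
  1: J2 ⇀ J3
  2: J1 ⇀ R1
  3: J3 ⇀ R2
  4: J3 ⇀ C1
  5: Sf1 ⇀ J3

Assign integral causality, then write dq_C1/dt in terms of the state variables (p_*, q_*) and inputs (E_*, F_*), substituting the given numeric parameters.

dq_C1/dt = F_Sf1 - 15*q_C1/28

#5 stroke→Sf1  (source Sf1 imposes f)
#4 stroke→J3  (C1: C, integral causality)
#1 stroke→J2  (J3 effort already set via bond 4)
#3 stroke→R2  (0-jn J3 has e-setter on 4)
#0 stroke→J1  (J2 effort already set via bond 1)
#2 stroke→R1  (J1 effort already set via bond 0)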